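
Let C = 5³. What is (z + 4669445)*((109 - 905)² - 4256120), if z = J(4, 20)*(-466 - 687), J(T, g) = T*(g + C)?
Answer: -14492569865320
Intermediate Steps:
C = 125
J(T, g) = T*(125 + g) (J(T, g) = T*(g + 125) = T*(125 + g))
z = -668740 (z = (4*(125 + 20))*(-466 - 687) = (4*145)*(-1153) = 580*(-1153) = -668740)
(z + 4669445)*((109 - 905)² - 4256120) = (-668740 + 4669445)*((109 - 905)² - 4256120) = 4000705*((-796)² - 4256120) = 4000705*(633616 - 4256120) = 4000705*(-3622504) = -14492569865320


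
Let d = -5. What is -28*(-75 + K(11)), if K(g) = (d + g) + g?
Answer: 1624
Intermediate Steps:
K(g) = -5 + 2*g (K(g) = (-5 + g) + g = -5 + 2*g)
-28*(-75 + K(11)) = -28*(-75 + (-5 + 2*11)) = -28*(-75 + (-5 + 22)) = -28*(-75 + 17) = -28*(-58) = 1624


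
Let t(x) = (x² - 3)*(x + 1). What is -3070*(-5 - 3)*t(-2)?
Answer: -24560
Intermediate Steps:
t(x) = (1 + x)*(-3 + x²) (t(x) = (-3 + x²)*(1 + x) = (1 + x)*(-3 + x²))
-3070*(-5 - 3)*t(-2) = -3070*(-5 - 3)*(-3 + (-2)² + (-2)³ - 3*(-2)) = -(-24560)*(-3 + 4 - 8 + 6) = -(-24560)*(-1) = -3070*8 = -24560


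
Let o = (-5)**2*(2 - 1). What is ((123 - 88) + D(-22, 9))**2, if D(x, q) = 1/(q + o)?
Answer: 1418481/1156 ≈ 1227.1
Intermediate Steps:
o = 25 (o = 25*1 = 25)
D(x, q) = 1/(25 + q) (D(x, q) = 1/(q + 25) = 1/(25 + q))
((123 - 88) + D(-22, 9))**2 = ((123 - 88) + 1/(25 + 9))**2 = (35 + 1/34)**2 = (1191/34)**2 = 1418481/1156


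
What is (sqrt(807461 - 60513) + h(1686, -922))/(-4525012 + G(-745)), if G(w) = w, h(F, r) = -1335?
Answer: 1335/4525757 - 46*sqrt(353)/4525757 ≈ 0.00010401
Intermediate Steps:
(sqrt(807461 - 60513) + h(1686, -922))/(-4525012 + G(-745)) = (sqrt(807461 - 60513) - 1335)/(-4525012 - 745) = (sqrt(746948) - 1335)/(-4525757) = (46*sqrt(353) - 1335)*(-1/4525757) = (-1335 + 46*sqrt(353))*(-1/4525757) = 1335/4525757 - 46*sqrt(353)/4525757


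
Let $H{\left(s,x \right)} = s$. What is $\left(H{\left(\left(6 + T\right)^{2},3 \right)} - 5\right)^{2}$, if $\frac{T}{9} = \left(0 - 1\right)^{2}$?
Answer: $48400$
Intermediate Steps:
$T = 9$ ($T = 9 \left(0 - 1\right)^{2} = 9 \left(-1\right)^{2} = 9 \cdot 1 = 9$)
$\left(H{\left(\left(6 + T\right)^{2},3 \right)} - 5\right)^{2} = \left(\left(6 + 9\right)^{2} - 5\right)^{2} = \left(15^{2} - 5\right)^{2} = \left(225 - 5\right)^{2} = 220^{2} = 48400$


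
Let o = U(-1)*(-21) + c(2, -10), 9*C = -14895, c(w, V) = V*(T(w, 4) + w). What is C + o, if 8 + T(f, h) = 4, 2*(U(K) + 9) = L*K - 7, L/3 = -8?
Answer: -3249/2 ≈ -1624.5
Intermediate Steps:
L = -24 (L = 3*(-8) = -24)
U(K) = -25/2 - 12*K (U(K) = -9 + (-24*K - 7)/2 = -9 + (-7 - 24*K)/2 = -9 + (-7/2 - 12*K) = -25/2 - 12*K)
T(f, h) = -4 (T(f, h) = -8 + 4 = -4)
c(w, V) = V*(-4 + w)
C = -1655 (C = (⅑)*(-14895) = -1655)
o = 61/2 (o = (-25/2 - 12*(-1))*(-21) - 10*(-4 + 2) = (-25/2 + 12)*(-21) - 10*(-2) = -½*(-21) + 20 = 21/2 + 20 = 61/2 ≈ 30.500)
C + o = -1655 + 61/2 = -3249/2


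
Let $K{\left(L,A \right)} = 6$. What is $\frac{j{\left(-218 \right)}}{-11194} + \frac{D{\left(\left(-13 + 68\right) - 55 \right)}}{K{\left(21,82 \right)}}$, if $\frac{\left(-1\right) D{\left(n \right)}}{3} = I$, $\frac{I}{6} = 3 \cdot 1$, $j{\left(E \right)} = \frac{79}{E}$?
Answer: $- \frac{21962549}{2440292} \approx -9.0$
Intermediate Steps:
$I = 18$ ($I = 6 \cdot 3 \cdot 1 = 6 \cdot 3 = 18$)
$D{\left(n \right)} = -54$ ($D{\left(n \right)} = \left(-3\right) 18 = -54$)
$\frac{j{\left(-218 \right)}}{-11194} + \frac{D{\left(\left(-13 + 68\right) - 55 \right)}}{K{\left(21,82 \right)}} = \frac{79 \frac{1}{-218}}{-11194} - \frac{54}{6} = 79 \left(- \frac{1}{218}\right) \left(- \frac{1}{11194}\right) - 9 = \left(- \frac{79}{218}\right) \left(- \frac{1}{11194}\right) - 9 = \frac{79}{2440292} - 9 = - \frac{21962549}{2440292}$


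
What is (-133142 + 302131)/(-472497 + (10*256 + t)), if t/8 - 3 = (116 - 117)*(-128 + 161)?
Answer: -168989/470177 ≈ -0.35942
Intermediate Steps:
t = -240 (t = 24 + 8*((116 - 117)*(-128 + 161)) = 24 + 8*(-1*33) = 24 + 8*(-33) = 24 - 264 = -240)
(-133142 + 302131)/(-472497 + (10*256 + t)) = (-133142 + 302131)/(-472497 + (10*256 - 240)) = 168989/(-472497 + (2560 - 240)) = 168989/(-472497 + 2320) = 168989/(-470177) = 168989*(-1/470177) = -168989/470177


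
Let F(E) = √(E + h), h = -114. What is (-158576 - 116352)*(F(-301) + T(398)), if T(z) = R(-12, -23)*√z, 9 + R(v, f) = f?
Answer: 8797696*√398 - 274928*I*√415 ≈ 1.7551e+8 - 5.6007e+6*I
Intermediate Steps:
F(E) = √(-114 + E) (F(E) = √(E - 114) = √(-114 + E))
R(v, f) = -9 + f
T(z) = -32*√z (T(z) = (-9 - 23)*√z = -32*√z)
(-158576 - 116352)*(F(-301) + T(398)) = (-158576 - 116352)*(√(-114 - 301) - 32*√398) = -274928*(√(-415) - 32*√398) = -274928*(I*√415 - 32*√398) = -274928*(-32*√398 + I*√415) = 8797696*√398 - 274928*I*√415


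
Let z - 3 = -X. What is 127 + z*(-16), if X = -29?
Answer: -385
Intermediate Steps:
z = 32 (z = 3 - 1*(-29) = 3 + 29 = 32)
127 + z*(-16) = 127 + 32*(-16) = 127 - 512 = -385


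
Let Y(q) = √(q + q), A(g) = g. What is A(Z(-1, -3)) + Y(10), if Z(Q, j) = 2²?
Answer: 4 + 2*√5 ≈ 8.4721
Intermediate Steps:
Z(Q, j) = 4
Y(q) = √2*√q (Y(q) = √(2*q) = √2*√q)
A(Z(-1, -3)) + Y(10) = 4 + √2*√10 = 4 + 2*√5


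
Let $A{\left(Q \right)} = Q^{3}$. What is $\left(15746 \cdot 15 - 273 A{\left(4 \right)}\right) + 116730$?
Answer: $335448$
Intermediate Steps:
$\left(15746 \cdot 15 - 273 A{\left(4 \right)}\right) + 116730 = \left(15746 \cdot 15 - 273 \cdot 4^{3}\right) + 116730 = \left(236190 - 17472\right) + 116730 = 218718 + 116730 = 335448$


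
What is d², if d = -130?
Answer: 16900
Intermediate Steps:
d² = (-130)² = 16900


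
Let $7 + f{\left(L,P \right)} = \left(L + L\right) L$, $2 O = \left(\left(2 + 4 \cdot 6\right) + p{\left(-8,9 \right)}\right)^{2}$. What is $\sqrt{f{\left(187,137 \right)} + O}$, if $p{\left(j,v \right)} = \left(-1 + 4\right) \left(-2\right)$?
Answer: $\sqrt{70131} \approx 264.82$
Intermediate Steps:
$p{\left(j,v \right)} = -6$ ($p{\left(j,v \right)} = 3 \left(-2\right) = -6$)
$O = 200$ ($O = \frac{\left(\left(2 + 4 \cdot 6\right) - 6\right)^{2}}{2} = \frac{\left(\left(2 + 24\right) - 6\right)^{2}}{2} = \frac{\left(26 - 6\right)^{2}}{2} = \frac{20^{2}}{2} = \frac{1}{2} \cdot 400 = 200$)
$f{\left(L,P \right)} = -7 + 2 L^{2}$ ($f{\left(L,P \right)} = -7 + \left(L + L\right) L = -7 + 2 L L = -7 + 2 L^{2}$)
$\sqrt{f{\left(187,137 \right)} + O} = \sqrt{\left(-7 + 2 \cdot 187^{2}\right) + 200} = \sqrt{\left(-7 + 2 \cdot 34969\right) + 200} = \sqrt{\left(-7 + 69938\right) + 200} = \sqrt{69931 + 200} = \sqrt{70131}$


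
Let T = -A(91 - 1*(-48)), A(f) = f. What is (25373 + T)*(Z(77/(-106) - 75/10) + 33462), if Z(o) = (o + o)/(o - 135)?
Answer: 6409711403876/7591 ≈ 8.4438e+8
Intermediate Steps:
T = -139 (T = -(91 - 1*(-48)) = -(91 + 48) = -1*139 = -139)
Z(o) = 2*o/(-135 + o) (Z(o) = (2*o)/(-135 + o) = 2*o/(-135 + o))
(25373 + T)*(Z(77/(-106) - 75/10) + 33462) = (25373 - 139)*(2*(77/(-106) - 75/10)/(-135 + (77/(-106) - 75/10)) + 33462) = 25234*(2*(77*(-1/106) - 75*1/10)/(-135 + (77*(-1/106) - 75*1/10)) + 33462) = 25234*(2*(-77/106 - 15/2)/(-135 + (-77/106 - 15/2)) + 33462) = 25234*(2*(-436/53)/(-135 - 436/53) + 33462) = 25234*(2*(-436/53)/(-7591/53) + 33462) = 25234*(2*(-436/53)*(-53/7591) + 33462) = 25234*(872/7591 + 33462) = 25234*(254010914/7591) = 6409711403876/7591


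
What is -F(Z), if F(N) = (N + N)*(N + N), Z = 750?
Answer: -2250000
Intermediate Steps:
F(N) = 4*N**2 (F(N) = (2*N)*(2*N) = 4*N**2)
-F(Z) = -4*750**2 = -4*562500 = -1*2250000 = -2250000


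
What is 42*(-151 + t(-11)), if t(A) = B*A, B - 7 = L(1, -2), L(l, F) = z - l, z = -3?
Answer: -7728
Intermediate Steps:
L(l, F) = -3 - l
B = 3 (B = 7 + (-3 - 1*1) = 7 + (-3 - 1) = 7 - 4 = 3)
t(A) = 3*A
42*(-151 + t(-11)) = 42*(-151 + 3*(-11)) = 42*(-151 - 33) = 42*(-184) = -7728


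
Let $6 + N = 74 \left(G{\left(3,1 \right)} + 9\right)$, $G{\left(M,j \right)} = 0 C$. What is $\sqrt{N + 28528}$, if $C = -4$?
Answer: $2 \sqrt{7297} \approx 170.84$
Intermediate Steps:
$G{\left(M,j \right)} = 0$ ($G{\left(M,j \right)} = 0 \left(-4\right) = 0$)
$N = 660$ ($N = -6 + 74 \left(0 + 9\right) = -6 + 74 \cdot 9 = -6 + 666 = 660$)
$\sqrt{N + 28528} = \sqrt{660 + 28528} = \sqrt{29188} = 2 \sqrt{7297}$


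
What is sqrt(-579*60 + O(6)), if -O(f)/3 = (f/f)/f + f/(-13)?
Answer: 7*I*sqrt(479258)/26 ≈ 186.38*I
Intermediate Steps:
O(f) = -3/f + 3*f/13 (O(f) = -3*((f/f)/f + f/(-13)) = -3*(1/f + f*(-1/13)) = -3*(1/f - f/13) = -3/f + 3*f/13)
sqrt(-579*60 + O(6)) = sqrt(-579*60 + (-3/6 + (3/13)*6)) = sqrt(-34740 + (-3*1/6 + 18/13)) = sqrt(-34740 + (-1/2 + 18/13)) = sqrt(-34740 + 23/26) = sqrt(-903217/26) = 7*I*sqrt(479258)/26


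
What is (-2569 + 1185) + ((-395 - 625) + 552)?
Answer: -1852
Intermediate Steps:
(-2569 + 1185) + ((-395 - 625) + 552) = -1384 + (-1020 + 552) = -1384 - 468 = -1852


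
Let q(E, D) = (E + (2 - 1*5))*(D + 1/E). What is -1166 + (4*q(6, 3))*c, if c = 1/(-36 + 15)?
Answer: -24524/21 ≈ -1167.8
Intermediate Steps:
c = -1/21 (c = 1/(-21) = -1/21 ≈ -0.047619)
q(E, D) = (-3 + E)*(D + 1/E) (q(E, D) = (E + (2 - 5))*(D + 1/E) = (E - 3)*(D + 1/E) = (-3 + E)*(D + 1/E))
-1166 + (4*q(6, 3))*c = -1166 + (4*(1 - 3*3 - 3/6 + 3*6))*(-1/21) = -1166 + (4*(1 - 9 - 3*1/6 + 18))*(-1/21) = -1166 + (4*(1 - 9 - 1/2 + 18))*(-1/21) = -1166 + (4*(19/2))*(-1/21) = -1166 + 38*(-1/21) = -1166 - 38/21 = -24524/21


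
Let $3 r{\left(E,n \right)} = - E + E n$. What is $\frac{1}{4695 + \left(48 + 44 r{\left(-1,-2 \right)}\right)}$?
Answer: $\frac{1}{4787} \approx 0.0002089$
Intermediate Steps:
$r{\left(E,n \right)} = - \frac{E}{3} + \frac{E n}{3}$ ($r{\left(E,n \right)} = \frac{- E + E n}{3} = - \frac{E}{3} + \frac{E n}{3}$)
$\frac{1}{4695 + \left(48 + 44 r{\left(-1,-2 \right)}\right)} = \frac{1}{4695 + \left(48 + 44 \cdot \frac{1}{3} \left(-1\right) \left(-1 - 2\right)\right)} = \frac{1}{4695 + \left(48 + 44 \cdot \frac{1}{3} \left(-1\right) \left(-3\right)\right)} = \frac{1}{4695 + \left(48 + 44 \cdot 1\right)} = \frac{1}{4695 + \left(48 + 44\right)} = \frac{1}{4695 + 92} = \frac{1}{4787}$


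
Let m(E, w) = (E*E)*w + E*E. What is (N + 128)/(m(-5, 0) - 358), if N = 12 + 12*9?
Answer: -248/333 ≈ -0.74474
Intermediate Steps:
N = 120 (N = 12 + 108 = 120)
m(E, w) = E² + w*E² (m(E, w) = E²*w + E² = w*E² + E² = E² + w*E²)
(N + 128)/(m(-5, 0) - 358) = (120 + 128)/((-5)²*(1 + 0) - 358) = 248/(25*1 - 358) = 248/(25 - 358) = 248/(-333) = 248*(-1/333) = -248/333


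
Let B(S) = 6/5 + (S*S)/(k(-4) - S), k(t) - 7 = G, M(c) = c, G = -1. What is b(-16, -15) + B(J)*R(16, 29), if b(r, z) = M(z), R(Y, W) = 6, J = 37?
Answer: -42279/155 ≈ -272.77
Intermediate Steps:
k(t) = 6 (k(t) = 7 - 1 = 6)
b(r, z) = z
B(S) = 6/5 + S²/(6 - S) (B(S) = 6/5 + (S*S)/(6 - S) = 6*(⅕) + S²/(6 - S) = 6/5 + S²/(6 - S))
b(-16, -15) + B(J)*R(16, 29) = -15 + ((-36 - 5*37² + 6*37)/(5*(-6 + 37)))*6 = -15 + ((⅕)*(-36 - 5*1369 + 222)/31)*6 = -15 + ((⅕)*(1/31)*(-36 - 6845 + 222))*6 = -15 + ((⅕)*(1/31)*(-6659))*6 = -15 - 6659/155*6 = -15 - 39954/155 = -42279/155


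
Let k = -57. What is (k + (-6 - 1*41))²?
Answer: 10816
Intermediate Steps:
(k + (-6 - 1*41))² = (-57 + (-6 - 1*41))² = (-57 + (-6 - 41))² = (-57 - 47)² = (-104)² = 10816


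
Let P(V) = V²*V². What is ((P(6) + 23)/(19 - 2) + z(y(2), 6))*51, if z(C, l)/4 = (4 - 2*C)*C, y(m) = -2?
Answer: 693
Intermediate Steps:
P(V) = V⁴
z(C, l) = 4*C*(4 - 2*C) (z(C, l) = 4*((4 - 2*C)*C) = 4*(C*(4 - 2*C)) = 4*C*(4 - 2*C))
((P(6) + 23)/(19 - 2) + z(y(2), 6))*51 = ((6⁴ + 23)/(19 - 2) + 8*(-2)*(2 - 1*(-2)))*51 = ((1296 + 23)/17 + 8*(-2)*(2 + 2))*51 = (1319*(1/17) + 8*(-2)*4)*51 = (1319/17 - 64)*51 = (231/17)*51 = 693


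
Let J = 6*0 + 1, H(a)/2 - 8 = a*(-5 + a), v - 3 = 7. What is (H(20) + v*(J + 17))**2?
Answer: 633616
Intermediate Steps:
v = 10 (v = 3 + 7 = 10)
H(a) = 16 + 2*a*(-5 + a) (H(a) = 16 + 2*(a*(-5 + a)) = 16 + 2*a*(-5 + a))
J = 1 (J = 0 + 1 = 1)
(H(20) + v*(J + 17))**2 = ((16 - 10*20 + 2*20**2) + 10*(1 + 17))**2 = ((16 - 200 + 2*400) + 10*18)**2 = ((16 - 200 + 800) + 180)**2 = (616 + 180)**2 = 796**2 = 633616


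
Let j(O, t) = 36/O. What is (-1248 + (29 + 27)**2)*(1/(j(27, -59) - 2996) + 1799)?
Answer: 3814282268/1123 ≈ 3.3965e+6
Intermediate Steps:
(-1248 + (29 + 27)**2)*(1/(j(27, -59) - 2996) + 1799) = (-1248 + (29 + 27)**2)*(1/(36/27 - 2996) + 1799) = (-1248 + 56**2)*(1/(36*(1/27) - 2996) + 1799) = (-1248 + 3136)*(1/(4/3 - 2996) + 1799) = 1888*(1/(-8984/3) + 1799) = 1888*(-3/8984 + 1799) = 1888*(16162213/8984) = 3814282268/1123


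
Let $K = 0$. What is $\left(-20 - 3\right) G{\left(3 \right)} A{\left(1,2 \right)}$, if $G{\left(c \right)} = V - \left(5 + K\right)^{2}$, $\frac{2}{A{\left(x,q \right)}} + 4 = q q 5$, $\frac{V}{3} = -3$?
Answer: $\frac{391}{4} \approx 97.75$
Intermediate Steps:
$V = -9$ ($V = 3 \left(-3\right) = -9$)
$A{\left(x,q \right)} = \frac{2}{-4 + 5 q^{2}}$ ($A{\left(x,q \right)} = \frac{2}{-4 + q q 5} = \frac{2}{-4 + q^{2} \cdot 5} = \frac{2}{-4 + 5 q^{2}}$)
$G{\left(c \right)} = -34$ ($G{\left(c \right)} = -9 - \left(5 + 0\right)^{2} = -9 - 5^{2} = -9 - 25 = -34$)
$\left(-20 - 3\right) G{\left(3 \right)} A{\left(1,2 \right)} = \left(-20 - 3\right) \left(-34\right) \frac{2}{-4 + 5 \cdot 2^{2}} = \left(-20 + \left(-5 + 2\right)\right) \left(-34\right) \frac{2}{-4 + 5 \cdot 4} = \left(-20 - 3\right) \left(-34\right) \frac{2}{-4 + 20} = \left(-23\right) \left(-34\right) \frac{2}{16} = 782 \cdot 2 \cdot \frac{1}{16} = 782 \cdot \frac{1}{8} = \frac{391}{4}$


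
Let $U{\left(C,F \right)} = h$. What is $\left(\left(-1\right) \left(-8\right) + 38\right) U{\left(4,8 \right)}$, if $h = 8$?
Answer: $368$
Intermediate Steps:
$U{\left(C,F \right)} = 8$
$\left(\left(-1\right) \left(-8\right) + 38\right) U{\left(4,8 \right)} = \left(\left(-1\right) \left(-8\right) + 38\right) 8 = \left(8 + 38\right) 8 = 46 \cdot 8 = 368$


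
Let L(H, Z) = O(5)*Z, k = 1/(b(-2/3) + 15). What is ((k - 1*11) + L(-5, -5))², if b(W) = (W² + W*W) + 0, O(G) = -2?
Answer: 17956/20449 ≈ 0.87809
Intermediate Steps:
b(W) = 2*W² (b(W) = (W² + W²) + 0 = 2*W² + 0 = 2*W²)
k = 9/143 (k = 1/(2*(-2/3)² + 15) = 1/(2*(-2*⅓)² + 15) = 1/(2*(-⅔)² + 15) = 1/(2*(4/9) + 15) = 1/(8/9 + 15) = 1/(143/9) = 9/143 ≈ 0.062937)
L(H, Z) = -2*Z
((k - 1*11) + L(-5, -5))² = ((9/143 - 1*11) - 2*(-5))² = ((9/143 - 11) + 10)² = (-1564/143 + 10)² = (-134/143)² = 17956/20449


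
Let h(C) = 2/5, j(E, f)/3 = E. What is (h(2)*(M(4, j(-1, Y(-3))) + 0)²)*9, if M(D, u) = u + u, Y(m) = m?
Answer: 648/5 ≈ 129.60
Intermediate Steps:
j(E, f) = 3*E
h(C) = ⅖ (h(C) = 2*(⅕) = ⅖)
M(D, u) = 2*u
(h(2)*(M(4, j(-1, Y(-3))) + 0)²)*9 = (2*(2*(3*(-1)) + 0)²/5)*9 = (2*(2*(-3) + 0)²/5)*9 = (2*(-6 + 0)²/5)*9 = ((⅖)*(-6)²)*9 = ((⅖)*36)*9 = (72/5)*9 = 648/5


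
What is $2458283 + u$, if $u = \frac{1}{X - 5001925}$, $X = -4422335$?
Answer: $\frac{23167498145579}{9424260} \approx 2.4583 \cdot 10^{6}$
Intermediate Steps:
$u = - \frac{1}{9424260}$ ($u = \frac{1}{-4422335 - 5001925} = \frac{1}{-9424260} = - \frac{1}{9424260} \approx -1.0611 \cdot 10^{-7}$)
$2458283 + u = 2458283 - \frac{1}{9424260} = \frac{23167498145579}{9424260}$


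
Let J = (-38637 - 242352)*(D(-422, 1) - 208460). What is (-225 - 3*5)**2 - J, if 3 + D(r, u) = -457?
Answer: -58704164280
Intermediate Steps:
D(r, u) = -460 (D(r, u) = -3 - 457 = -460)
J = 58704221880 (J = (-38637 - 242352)*(-460 - 208460) = -280989*(-208920) = 58704221880)
(-225 - 3*5)**2 - J = (-225 - 3*5)**2 - 1*58704221880 = (-225 - 15)**2 - 58704221880 = (-240)**2 - 58704221880 = 57600 - 58704221880 = -58704164280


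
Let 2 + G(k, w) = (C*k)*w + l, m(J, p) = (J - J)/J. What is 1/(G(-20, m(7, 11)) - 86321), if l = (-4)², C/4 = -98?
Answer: -1/86307 ≈ -1.1587e-5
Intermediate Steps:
C = -392 (C = 4*(-98) = -392)
m(J, p) = 0 (m(J, p) = 0/J = 0)
l = 16
G(k, w) = 14 - 392*k*w (G(k, w) = -2 + ((-392*k)*w + 16) = -2 + (-392*k*w + 16) = -2 + (16 - 392*k*w) = 14 - 392*k*w)
1/(G(-20, m(7, 11)) - 86321) = 1/((14 - 392*(-20)*0) - 86321) = 1/((14 + 0) - 86321) = 1/(14 - 86321) = 1/(-86307) = -1/86307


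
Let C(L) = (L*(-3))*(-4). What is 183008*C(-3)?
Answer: -6588288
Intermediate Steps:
C(L) = 12*L (C(L) = -3*L*(-4) = 12*L)
183008*C(-3) = 183008*(12*(-3)) = 183008*(-36) = -6588288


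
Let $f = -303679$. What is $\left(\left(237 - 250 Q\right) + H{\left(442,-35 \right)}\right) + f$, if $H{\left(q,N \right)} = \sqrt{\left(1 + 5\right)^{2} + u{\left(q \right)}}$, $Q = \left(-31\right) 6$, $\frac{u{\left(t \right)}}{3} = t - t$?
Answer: $-256936$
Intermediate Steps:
$u{\left(t \right)} = 0$ ($u{\left(t \right)} = 3 \left(t - t\right) = 3 \cdot 0 = 0$)
$Q = -186$
$H{\left(q,N \right)} = 6$ ($H{\left(q,N \right)} = \sqrt{\left(1 + 5\right)^{2} + 0} = \sqrt{6^{2} + 0} = \sqrt{36 + 0} = \sqrt{36} = 6$)
$\left(\left(237 - 250 Q\right) + H{\left(442,-35 \right)}\right) + f = \left(\left(237 - -46500\right) + 6\right) - 303679 = \left(\left(237 + 46500\right) + 6\right) - 303679 = \left(46737 + 6\right) - 303679 = 46743 - 303679 = -256936$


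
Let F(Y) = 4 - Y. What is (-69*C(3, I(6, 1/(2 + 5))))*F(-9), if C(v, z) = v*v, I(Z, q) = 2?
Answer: -8073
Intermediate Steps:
C(v, z) = v²
(-69*C(3, I(6, 1/(2 + 5))))*F(-9) = (-69*3²)*(4 - 1*(-9)) = (-69*9)*(4 + 9) = -621*13 = -8073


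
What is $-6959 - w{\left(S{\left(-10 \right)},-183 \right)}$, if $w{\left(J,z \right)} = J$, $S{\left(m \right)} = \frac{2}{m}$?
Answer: $- \frac{34794}{5} \approx -6958.8$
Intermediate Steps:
$-6959 - w{\left(S{\left(-10 \right)},-183 \right)} = -6959 - \frac{2}{-10} = -6959 - 2 \left(- \frac{1}{10}\right) = -6959 - - \frac{1}{5} = -6959 + \frac{1}{5} = - \frac{34794}{5}$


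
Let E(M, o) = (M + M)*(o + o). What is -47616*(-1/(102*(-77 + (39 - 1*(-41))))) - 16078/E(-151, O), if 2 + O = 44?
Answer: 33690071/215628 ≈ 156.24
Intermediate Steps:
O = 42 (O = -2 + 44 = 42)
E(M, o) = 4*M*o (E(M, o) = (2*M)*(2*o) = 4*M*o)
-47616*(-1/(102*(-77 + (39 - 1*(-41))))) - 16078/E(-151, O) = -47616*(-1/(102*(-77 + (39 - 1*(-41))))) - 16078/(4*(-151)*42) = -47616*(-1/(102*(-77 + (39 + 41)))) - 16078/(-25368) = -47616*(-1/(102*(-77 + 80))) - 16078*(-1/25368) = -47616/((-102*3)) + 8039/12684 = -47616/(-306) + 8039/12684 = -47616*(-1/306) + 8039/12684 = 7936/51 + 8039/12684 = 33690071/215628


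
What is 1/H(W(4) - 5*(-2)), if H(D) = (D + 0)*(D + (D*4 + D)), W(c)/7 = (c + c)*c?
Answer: 1/328536 ≈ 3.0438e-6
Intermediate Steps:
W(c) = 14*c² (W(c) = 7*((c + c)*c) = 7*((2*c)*c) = 7*(2*c²) = 14*c²)
H(D) = 6*D² (H(D) = D*(D + (4*D + D)) = D*(D + 5*D) = D*(6*D) = 6*D²)
1/H(W(4) - 5*(-2)) = 1/(6*(14*4² - 5*(-2))²) = 1/(6*(14*16 + 10)²) = 1/(6*(224 + 10)²) = 1/(6*234²) = 1/(6*54756) = 1/328536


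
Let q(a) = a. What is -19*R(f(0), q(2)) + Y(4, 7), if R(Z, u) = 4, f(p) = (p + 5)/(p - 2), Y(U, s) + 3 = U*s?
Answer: -51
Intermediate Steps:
Y(U, s) = -3 + U*s
f(p) = (5 + p)/(-2 + p)
-19*R(f(0), q(2)) + Y(4, 7) = -19*4 + (-3 + 4*7) = -76 + (-3 + 28) = -76 + 25 = -51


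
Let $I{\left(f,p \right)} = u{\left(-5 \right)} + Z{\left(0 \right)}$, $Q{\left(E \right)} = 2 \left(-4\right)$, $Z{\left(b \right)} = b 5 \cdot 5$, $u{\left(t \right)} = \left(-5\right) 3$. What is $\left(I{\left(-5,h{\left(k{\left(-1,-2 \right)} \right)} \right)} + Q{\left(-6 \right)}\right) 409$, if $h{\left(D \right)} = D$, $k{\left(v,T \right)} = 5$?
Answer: $-9407$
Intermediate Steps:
$u{\left(t \right)} = -15$
$Z{\left(b \right)} = 25 b$ ($Z{\left(b \right)} = 5 b 5 = 25 b$)
$Q{\left(E \right)} = -8$
$I{\left(f,p \right)} = -15$ ($I{\left(f,p \right)} = -15 + 25 \cdot 0 = -15 + 0 = -15$)
$\left(I{\left(-5,h{\left(k{\left(-1,-2 \right)} \right)} \right)} + Q{\left(-6 \right)}\right) 409 = \left(-15 - 8\right) 409 = \left(-23\right) 409 = -9407$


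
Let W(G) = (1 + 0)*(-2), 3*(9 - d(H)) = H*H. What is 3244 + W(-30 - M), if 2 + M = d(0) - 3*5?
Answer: 3242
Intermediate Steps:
d(H) = 9 - H²/3 (d(H) = 9 - H*H/3 = 9 - H²/3)
M = -8 (M = -2 + ((9 - ⅓*0²) - 3*5) = -2 + ((9 - ⅓*0) - 15) = -2 + ((9 + 0) - 15) = -2 + (9 - 15) = -2 - 6 = -8)
W(G) = -2 (W(G) = 1*(-2) = -2)
3244 + W(-30 - M) = 3244 - 2 = 3242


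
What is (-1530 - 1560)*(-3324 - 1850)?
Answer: 15987660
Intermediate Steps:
(-1530 - 1560)*(-3324 - 1850) = -3090*(-5174) = 15987660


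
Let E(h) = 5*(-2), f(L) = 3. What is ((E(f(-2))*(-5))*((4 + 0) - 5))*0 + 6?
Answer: 6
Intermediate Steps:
E(h) = -10
((E(f(-2))*(-5))*((4 + 0) - 5))*0 + 6 = ((-10*(-5))*((4 + 0) - 5))*0 + 6 = (50*(4 - 5))*0 + 6 = (50*(-1))*0 + 6 = -50*0 + 6 = 0 + 6 = 6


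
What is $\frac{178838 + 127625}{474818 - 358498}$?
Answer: $\frac{306463}{116320} \approx 2.6347$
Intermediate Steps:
$\frac{178838 + 127625}{474818 - 358498} = \frac{306463}{116320}$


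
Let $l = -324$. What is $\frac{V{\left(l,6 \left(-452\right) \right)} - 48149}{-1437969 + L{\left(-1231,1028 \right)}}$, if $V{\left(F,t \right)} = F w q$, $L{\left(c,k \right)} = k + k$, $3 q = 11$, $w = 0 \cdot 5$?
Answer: $\frac{48149}{1435913} \approx 0.033532$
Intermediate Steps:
$w = 0$
$q = \frac{11}{3}$ ($q = \frac{1}{3} \cdot 11 = \frac{11}{3} \approx 3.6667$)
$L{\left(c,k \right)} = 2 k$
$V{\left(F,t \right)} = 0$ ($V{\left(F,t \right)} = F 0 \cdot \frac{11}{3} = 0 \cdot \frac{11}{3} = 0$)
$\frac{V{\left(l,6 \left(-452\right) \right)} - 48149}{-1437969 + L{\left(-1231,1028 \right)}} = \frac{0 - 48149}{-1437969 + 2 \cdot 1028} = - \frac{48149}{-1437969 + 2056} = - \frac{48149}{-1435913} = \left(-48149\right) \left(- \frac{1}{1435913}\right) = \frac{48149}{1435913}$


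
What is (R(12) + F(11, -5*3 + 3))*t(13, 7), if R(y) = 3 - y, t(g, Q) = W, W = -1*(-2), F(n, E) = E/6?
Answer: -22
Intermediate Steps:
F(n, E) = E/6 (F(n, E) = E*(⅙) = E/6)
W = 2
t(g, Q) = 2
(R(12) + F(11, -5*3 + 3))*t(13, 7) = ((3 - 1*12) + (-5*3 + 3)/6)*2 = ((3 - 12) + (-15 + 3)/6)*2 = (-9 + (⅙)*(-12))*2 = (-9 - 2)*2 = -11*2 = -22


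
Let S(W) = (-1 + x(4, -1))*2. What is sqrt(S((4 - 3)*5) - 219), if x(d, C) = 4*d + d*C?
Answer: I*sqrt(197) ≈ 14.036*I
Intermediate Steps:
x(d, C) = 4*d + C*d
S(W) = 22 (S(W) = (-1 + 4*(4 - 1))*2 = (-1 + 4*3)*2 = (-1 + 12)*2 = 11*2 = 22)
sqrt(S((4 - 3)*5) - 219) = sqrt(22 - 219) = sqrt(-197) = I*sqrt(197)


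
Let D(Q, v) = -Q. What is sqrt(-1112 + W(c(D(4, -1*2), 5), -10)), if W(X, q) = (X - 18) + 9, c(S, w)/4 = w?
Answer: I*sqrt(1101) ≈ 33.181*I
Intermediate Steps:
c(S, w) = 4*w
W(X, q) = -9 + X (W(X, q) = (-18 + X) + 9 = -9 + X)
sqrt(-1112 + W(c(D(4, -1*2), 5), -10)) = sqrt(-1112 + (-9 + 4*5)) = sqrt(-1112 + (-9 + 20)) = sqrt(-1112 + 11) = sqrt(-1101) = I*sqrt(1101)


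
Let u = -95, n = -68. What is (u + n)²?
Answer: 26569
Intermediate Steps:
(u + n)² = (-95 - 68)² = (-163)² = 26569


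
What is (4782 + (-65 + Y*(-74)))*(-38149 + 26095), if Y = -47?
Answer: -98782530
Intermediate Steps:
(4782 + (-65 + Y*(-74)))*(-38149 + 26095) = (4782 + (-65 - 47*(-74)))*(-38149 + 26095) = (4782 + (-65 + 3478))*(-12054) = (4782 + 3413)*(-12054) = 8195*(-12054) = -98782530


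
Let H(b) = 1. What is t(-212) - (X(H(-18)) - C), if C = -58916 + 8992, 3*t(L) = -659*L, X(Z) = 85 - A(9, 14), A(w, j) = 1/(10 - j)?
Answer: -41279/12 ≈ -3439.9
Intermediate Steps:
X(Z) = 341/4 (X(Z) = 85 - (-1)/(-10 + 14) = 85 - (-1)/4 = 85 - 1*(-¼) = 85 + ¼ = 341/4)
t(L) = -659*L/3 (t(L) = (-659*L)/3 = -659*L/3)
C = -49924
t(-212) - (X(H(-18)) - C) = -659/3*(-212) - (341/4 - 1*(-49924)) = 139708/3 - (341/4 + 49924) = 139708/3 - 1*200037/4 = 139708/3 - 200037/4 = -41279/12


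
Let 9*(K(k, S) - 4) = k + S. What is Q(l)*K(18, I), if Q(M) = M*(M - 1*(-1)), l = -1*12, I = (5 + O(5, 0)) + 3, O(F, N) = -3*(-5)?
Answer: 3388/3 ≈ 1129.3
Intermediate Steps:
O(F, N) = 15
I = 23 (I = (5 + 15) + 3 = 20 + 3 = 23)
l = -12
K(k, S) = 4 + S/9 + k/9 (K(k, S) = 4 + (k + S)/9 = 4 + (S + k)/9 = 4 + (S/9 + k/9) = 4 + S/9 + k/9)
Q(M) = M*(1 + M) (Q(M) = M*(M + 1) = M*(1 + M))
Q(l)*K(18, I) = (-12*(1 - 12))*(4 + (1/9)*23 + (1/9)*18) = (-12*(-11))*(4 + 23/9 + 2) = 132*(77/9) = 3388/3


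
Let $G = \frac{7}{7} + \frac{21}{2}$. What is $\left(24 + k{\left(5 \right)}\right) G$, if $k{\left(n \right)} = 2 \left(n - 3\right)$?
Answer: $322$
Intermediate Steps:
$k{\left(n \right)} = -6 + 2 n$ ($k{\left(n \right)} = 2 \left(-3 + n\right) = -6 + 2 n$)
$G = \frac{23}{2}$ ($G = 7 \cdot \frac{1}{7} + 21 \cdot \frac{1}{2} = 1 + \frac{21}{2} = \frac{23}{2} \approx 11.5$)
$\left(24 + k{\left(5 \right)}\right) G = \left(24 + \left(-6 + 2 \cdot 5\right)\right) \frac{23}{2} = \left(24 + \left(-6 + 10\right)\right) \frac{23}{2} = \left(24 + 4\right) \frac{23}{2} = 28 \cdot \frac{23}{2} = 322$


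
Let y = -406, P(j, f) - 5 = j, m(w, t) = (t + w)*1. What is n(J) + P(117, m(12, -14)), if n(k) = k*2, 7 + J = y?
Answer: -704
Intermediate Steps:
m(w, t) = t + w
P(j, f) = 5 + j
J = -413 (J = -7 - 406 = -413)
n(k) = 2*k
n(J) + P(117, m(12, -14)) = 2*(-413) + (5 + 117) = -826 + 122 = -704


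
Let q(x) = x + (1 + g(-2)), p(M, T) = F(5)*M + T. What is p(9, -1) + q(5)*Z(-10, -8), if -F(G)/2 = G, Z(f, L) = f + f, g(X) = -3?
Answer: -151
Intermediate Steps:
Z(f, L) = 2*f
F(G) = -2*G
p(M, T) = T - 10*M (p(M, T) = (-2*5)*M + T = -10*M + T = T - 10*M)
q(x) = -2 + x (q(x) = x + (1 - 3) = x - 2 = -2 + x)
p(9, -1) + q(5)*Z(-10, -8) = (-1 - 10*9) + (-2 + 5)*(2*(-10)) = (-1 - 90) + 3*(-20) = -91 - 60 = -151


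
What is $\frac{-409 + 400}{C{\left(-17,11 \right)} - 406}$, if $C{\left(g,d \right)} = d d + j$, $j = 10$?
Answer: $\frac{9}{275} \approx 0.032727$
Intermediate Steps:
$C{\left(g,d \right)} = 10 + d^{2}$ ($C{\left(g,d \right)} = d d + 10 = d^{2} + 10 = 10 + d^{2}$)
$\frac{-409 + 400}{C{\left(-17,11 \right)} - 406} = \frac{-409 + 400}{\left(10 + 11^{2}\right) - 406} = - \frac{9}{\left(10 + 121\right) - 406} = - \frac{9}{131 - 406} = - \frac{9}{-275} = \left(-9\right) \left(- \frac{1}{275}\right) = \frac{9}{275}$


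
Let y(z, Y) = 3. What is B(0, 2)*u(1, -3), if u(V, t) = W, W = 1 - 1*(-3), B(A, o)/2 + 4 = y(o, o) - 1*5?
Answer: -48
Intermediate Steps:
B(A, o) = -12 (B(A, o) = -8 + 2*(3 - 1*5) = -8 + 2*(3 - 5) = -8 + 2*(-2) = -8 - 4 = -12)
W = 4 (W = 1 + 3 = 4)
u(V, t) = 4
B(0, 2)*u(1, -3) = -12*4 = -48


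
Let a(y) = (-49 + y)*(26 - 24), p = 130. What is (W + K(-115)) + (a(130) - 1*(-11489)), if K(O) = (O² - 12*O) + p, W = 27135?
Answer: 53521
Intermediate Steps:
a(y) = -98 + 2*y (a(y) = (-49 + y)*2 = -98 + 2*y)
K(O) = 130 + O² - 12*O (K(O) = (O² - 12*O) + 130 = 130 + O² - 12*O)
(W + K(-115)) + (a(130) - 1*(-11489)) = (27135 + (130 + (-115)² - 12*(-115))) + ((-98 + 2*130) - 1*(-11489)) = (27135 + (130 + 13225 + 1380)) + ((-98 + 260) + 11489) = (27135 + 14735) + (162 + 11489) = 41870 + 11651 = 53521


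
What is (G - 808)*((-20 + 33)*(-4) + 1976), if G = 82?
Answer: -1396824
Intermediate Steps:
(G - 808)*((-20 + 33)*(-4) + 1976) = (82 - 808)*((-20 + 33)*(-4) + 1976) = -726*(13*(-4) + 1976) = -726*(-52 + 1976) = -726*1924 = -1396824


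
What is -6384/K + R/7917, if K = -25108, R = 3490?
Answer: 34542262/49695009 ≈ 0.69509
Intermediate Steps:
-6384/K + R/7917 = -6384/(-25108) + 3490/7917 = -6384*(-1/25108) + 3490*(1/7917) = 1596/6277 + 3490/7917 = 34542262/49695009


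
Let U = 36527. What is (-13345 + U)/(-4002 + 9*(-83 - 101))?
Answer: -11591/2829 ≈ -4.0972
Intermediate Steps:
(-13345 + U)/(-4002 + 9*(-83 - 101)) = (-13345 + 36527)/(-4002 + 9*(-83 - 101)) = 23182/(-4002 + 9*(-184)) = 23182/(-4002 - 1656) = 23182/(-5658) = 23182*(-1/5658) = -11591/2829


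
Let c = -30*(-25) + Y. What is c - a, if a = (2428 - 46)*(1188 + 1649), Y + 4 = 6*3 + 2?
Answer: -6756968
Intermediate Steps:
Y = 16 (Y = -4 + (6*3 + 2) = -4 + (18 + 2) = -4 + 20 = 16)
a = 6757734 (a = 2382*2837 = 6757734)
c = 766 (c = -30*(-25) + 16 = 750 + 16 = 766)
c - a = 766 - 1*6757734 = 766 - 6757734 = -6756968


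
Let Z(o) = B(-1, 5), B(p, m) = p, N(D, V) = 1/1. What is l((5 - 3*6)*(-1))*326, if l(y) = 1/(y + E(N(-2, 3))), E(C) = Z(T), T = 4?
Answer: 163/6 ≈ 27.167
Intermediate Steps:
N(D, V) = 1
Z(o) = -1
E(C) = -1
l(y) = 1/(-1 + y) (l(y) = 1/(y - 1) = 1/(-1 + y))
l((5 - 3*6)*(-1))*326 = 326/(-1 + (5 - 3*6)*(-1)) = 326/(-1 + (5 - 18)*(-1)) = 326/(-1 - 13*(-1)) = 326/(-1 + 13) = 326/12 = (1/12)*326 = 163/6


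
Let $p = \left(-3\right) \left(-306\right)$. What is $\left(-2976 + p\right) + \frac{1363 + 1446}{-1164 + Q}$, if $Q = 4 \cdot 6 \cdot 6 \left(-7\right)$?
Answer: $- \frac{4472785}{2172} \approx -2059.3$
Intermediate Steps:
$Q = -1008$ ($Q = 4 \cdot 36 \left(-7\right) = 144 \left(-7\right) = -1008$)
$p = 918$
$\left(-2976 + p\right) + \frac{1363 + 1446}{-1164 + Q} = \left(-2976 + 918\right) + \frac{1363 + 1446}{-1164 - 1008} = -2058 + \frac{2809}{-2172} = -2058 + 2809 \left(- \frac{1}{2172}\right) = -2058 - \frac{2809}{2172} = - \frac{4472785}{2172}$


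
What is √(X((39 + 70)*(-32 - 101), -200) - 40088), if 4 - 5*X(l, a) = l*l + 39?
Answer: 2*I*√262954355/5 ≈ 6486.3*I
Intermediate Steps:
X(l, a) = -7 - l²/5 (X(l, a) = ⅘ - (l*l + 39)/5 = ⅘ - (l² + 39)/5 = ⅘ - (39 + l²)/5 = ⅘ + (-39/5 - l²/5) = -7 - l²/5)
√(X((39 + 70)*(-32 - 101), -200) - 40088) = √((-7 - (-32 - 101)²*(39 + 70)²/5) - 40088) = √((-7 - (109*(-133))²/5) - 40088) = √((-7 - ⅕*(-14497)²) - 40088) = √((-7 - ⅕*210163009) - 40088) = √((-7 - 210163009/5) - 40088) = √(-210163044/5 - 40088) = √(-210363484/5) = 2*I*√262954355/5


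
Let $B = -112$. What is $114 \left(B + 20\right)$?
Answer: $-10488$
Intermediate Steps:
$114 \left(B + 20\right) = 114 \left(-112 + 20\right) = 114 \left(-92\right) = -10488$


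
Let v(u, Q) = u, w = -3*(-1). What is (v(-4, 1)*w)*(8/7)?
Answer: -96/7 ≈ -13.714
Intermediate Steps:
w = 3
(v(-4, 1)*w)*(8/7) = (-4*3)*(8/7) = -96/7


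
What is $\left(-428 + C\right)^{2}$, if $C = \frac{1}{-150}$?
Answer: $\frac{4121768401}{22500} \approx 1.8319 \cdot 10^{5}$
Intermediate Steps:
$C = - \frac{1}{150} \approx -0.0066667$
$\left(-428 + C\right)^{2} = \left(-428 - \frac{1}{150}\right)^{2} = \left(- \frac{64201}{150}\right)^{2} = \frac{4121768401}{22500}$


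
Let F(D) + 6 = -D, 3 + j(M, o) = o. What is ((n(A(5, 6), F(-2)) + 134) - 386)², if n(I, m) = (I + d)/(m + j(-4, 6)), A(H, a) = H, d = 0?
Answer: 66049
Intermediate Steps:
j(M, o) = -3 + o
F(D) = -6 - D
n(I, m) = I/(3 + m) (n(I, m) = (I + 0)/(m + (-3 + 6)) = I/(m + 3) = I/(3 + m))
((n(A(5, 6), F(-2)) + 134) - 386)² = ((5/(3 + (-6 - 1*(-2))) + 134) - 386)² = ((5/(3 + (-6 + 2)) + 134) - 386)² = ((5/(3 - 4) + 134) - 386)² = ((5/(-1) + 134) - 386)² = ((5*(-1) + 134) - 386)² = ((-5 + 134) - 386)² = (129 - 386)² = (-257)² = 66049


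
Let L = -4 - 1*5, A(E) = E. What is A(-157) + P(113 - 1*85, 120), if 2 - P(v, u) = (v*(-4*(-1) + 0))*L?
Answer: 853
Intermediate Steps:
L = -9 (L = -4 - 5 = -9)
P(v, u) = 2 + 36*v (P(v, u) = 2 - v*(-4*(-1) + 0)*(-9) = 2 - v*(4 + 0)*(-9) = 2 - v*4*(-9) = 2 - 4*v*(-9) = 2 - (-36)*v = 2 + 36*v)
A(-157) + P(113 - 1*85, 120) = -157 + (2 + 36*(113 - 1*85)) = -157 + (2 + 36*(113 - 85)) = -157 + (2 + 36*28) = -157 + (2 + 1008) = -157 + 1010 = 853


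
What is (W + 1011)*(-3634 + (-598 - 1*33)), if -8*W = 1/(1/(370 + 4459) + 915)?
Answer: -152418792655835/35348288 ≈ -4.3119e+6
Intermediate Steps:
W = -4829/35348288 (W = -1/(8*(1/(370 + 4459) + 915)) = -1/(8*(1/4829 + 915)) = -1/(8*4418536/4829) = -⅛*4829/4418536 = -4829/35348288 ≈ -0.00013661)
(W + 1011)*(-3634 + (-598 - 1*33)) = (-4829/35348288 + 1011)*(-3634 + (-598 - 1*33)) = 35737114339*(-3634 + (-598 - 33))/35348288 = 35737114339*(-3634 - 631)/35348288 = (35737114339/35348288)*(-4265) = -152418792655835/35348288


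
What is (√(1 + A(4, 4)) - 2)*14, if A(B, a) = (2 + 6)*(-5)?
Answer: -28 + 14*I*√39 ≈ -28.0 + 87.43*I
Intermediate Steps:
A(B, a) = -40 (A(B, a) = 8*(-5) = -40)
(√(1 + A(4, 4)) - 2)*14 = (√(1 - 40) - 2)*14 = (√(-39) - 2)*14 = (I*√39 - 2)*14 = (-2 + I*√39)*14 = -28 + 14*I*√39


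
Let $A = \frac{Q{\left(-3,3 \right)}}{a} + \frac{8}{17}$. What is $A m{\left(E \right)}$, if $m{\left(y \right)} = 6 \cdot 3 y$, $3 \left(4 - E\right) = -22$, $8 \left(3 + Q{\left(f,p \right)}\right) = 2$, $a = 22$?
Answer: $\frac{141}{2} \approx 70.5$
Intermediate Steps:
$Q{\left(f,p \right)} = - \frac{11}{4}$ ($Q{\left(f,p \right)} = -3 + \frac{1}{8} \cdot 2 = -3 + \frac{1}{4} = - \frac{11}{4}$)
$E = \frac{34}{3}$ ($E = 4 - - \frac{22}{3} = 4 + \frac{22}{3} = \frac{34}{3} \approx 11.333$)
$m{\left(y \right)} = 18 y$
$A = \frac{47}{136}$ ($A = - \frac{11}{4 \cdot 22} + \frac{8}{17} = \left(- \frac{11}{4}\right) \frac{1}{22} + 8 \cdot \frac{1}{17} = - \frac{1}{8} + \frac{8}{17} = \frac{47}{136} \approx 0.34559$)
$A m{\left(E \right)} = \frac{47 \cdot 18 \cdot \frac{34}{3}}{136} = \frac{47}{136} \cdot 204 = \frac{141}{2}$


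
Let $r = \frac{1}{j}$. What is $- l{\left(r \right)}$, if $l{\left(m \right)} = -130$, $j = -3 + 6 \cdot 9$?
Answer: $130$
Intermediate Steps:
$j = 51$ ($j = -3 + 54 = 51$)
$r = \frac{1}{51} \approx 0.019608$
$- l{\left(r \right)} = \left(-1\right) \left(-130\right) = 130$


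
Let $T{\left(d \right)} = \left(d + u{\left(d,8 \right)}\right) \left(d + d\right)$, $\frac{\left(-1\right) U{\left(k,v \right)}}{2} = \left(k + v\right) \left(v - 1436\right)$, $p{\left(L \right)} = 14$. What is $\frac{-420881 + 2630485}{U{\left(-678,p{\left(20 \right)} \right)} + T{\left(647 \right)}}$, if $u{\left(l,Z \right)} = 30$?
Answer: $- \frac{1104802}{506189} \approx -2.1826$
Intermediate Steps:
$U{\left(k,v \right)} = - 2 \left(-1436 + v\right) \left(k + v\right)$ ($U{\left(k,v \right)} = - 2 \left(k + v\right) \left(v - 1436\right) = - 2 \left(k + v\right) \left(-1436 + v\right) = - 2 \left(-1436 + v\right) \left(k + v\right)$)
$T{\left(d \right)} = 2 d \left(30 + d\right)$ ($T{\left(d \right)} = \left(d + 30\right) \left(d + d\right) = \left(30 + d\right) 2 d = 2 d \left(30 + d\right)$)
$\frac{-420881 + 2630485}{U{\left(-678,p{\left(20 \right)} \right)} + T{\left(647 \right)}} = \frac{-420881 + 2630485}{\left(- 2 \cdot 14^{2} + 2872 \left(-678\right) + 2872 \cdot 14 - \left(-1356\right) 14\right) + 2 \cdot 647 \left(30 + 647\right)} = \frac{2209604}{\left(\left(-2\right) 196 - 1947216 + 40208 + 18984\right) + 2 \cdot 647 \cdot 677} = \frac{2209604}{\left(-392 - 1947216 + 40208 + 18984\right) + 876038} = \frac{2209604}{-1888416 + 876038} = \frac{2209604}{-1012378} = 2209604 \left(- \frac{1}{1012378}\right) = - \frac{1104802}{506189}$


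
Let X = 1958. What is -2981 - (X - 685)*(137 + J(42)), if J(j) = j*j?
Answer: -2422954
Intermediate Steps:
J(j) = j**2
-2981 - (X - 685)*(137 + J(42)) = -2981 - (1958 - 685)*(137 + 42**2) = -2981 - 1273*(137 + 1764) = -2981 - 1273*1901 = -2981 - 1*2419973 = -2981 - 2419973 = -2422954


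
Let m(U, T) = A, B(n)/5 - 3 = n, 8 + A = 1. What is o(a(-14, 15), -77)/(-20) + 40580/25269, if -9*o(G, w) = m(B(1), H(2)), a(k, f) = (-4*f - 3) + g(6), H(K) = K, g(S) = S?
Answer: 2375839/1516140 ≈ 1.5670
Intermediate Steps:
A = -7 (A = -8 + 1 = -7)
B(n) = 15 + 5*n
a(k, f) = 3 - 4*f (a(k, f) = (-4*f - 3) + 6 = (-3 - 4*f) + 6 = 3 - 4*f)
m(U, T) = -7
o(G, w) = 7/9 (o(G, w) = -1/9*(-7) = 7/9)
o(a(-14, 15), -77)/(-20) + 40580/25269 = (7/9)/(-20) + 40580/25269 = (7/9)*(-1/20) + 40580*(1/25269) = -7/180 + 40580/25269 = 2375839/1516140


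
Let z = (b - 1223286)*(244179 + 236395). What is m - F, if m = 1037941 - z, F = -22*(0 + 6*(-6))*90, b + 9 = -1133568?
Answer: 1132648046023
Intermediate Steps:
b = -1133577 (b = -9 - 1133568 = -1133577)
z = -1132647079362 (z = (-1133577 - 1223286)*(244179 + 236395) = -2356863*480574 = -1132647079362)
F = 71280 (F = -22*(0 - 36)*90 = -22*(-36)*90 = 792*90 = 71280)
m = 1132648117303 (m = 1037941 - 1*(-1132647079362) = 1037941 + 1132647079362 = 1132648117303)
m - F = 1132648117303 - 1*71280 = 1132648117303 - 71280 = 1132648046023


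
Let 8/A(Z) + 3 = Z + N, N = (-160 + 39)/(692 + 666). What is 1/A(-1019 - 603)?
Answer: -2206871/10864 ≈ -203.14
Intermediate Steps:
N = -121/1358 ≈ -0.089102
A(Z) = 8/(-4195/1358 + Z) (A(Z) = 8/(-3 + (Z - 121/1358)) = 8/(-3 + (-121/1358 + Z)) = 8/(-4195/1358 + Z))
1/A(-1019 - 603) = 1/(10864/(-4195 + 1358*(-1019 - 603))) = 1/(10864/(-4195 + 1358*(-1622))) = 1/(10864/(-4195 - 2202676)) = 1/(10864/(-2206871)) = 1/(10864*(-1/2206871)) = 1/(-10864/2206871) = -2206871/10864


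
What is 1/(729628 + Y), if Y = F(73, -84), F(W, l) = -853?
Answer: 1/728775 ≈ 1.3722e-6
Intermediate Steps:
Y = -853
1/(729628 + Y) = 1/(729628 - 853) = 1/728775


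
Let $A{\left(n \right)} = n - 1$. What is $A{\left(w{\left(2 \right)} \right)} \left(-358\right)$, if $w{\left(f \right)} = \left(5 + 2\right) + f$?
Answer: $-2864$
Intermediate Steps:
$w{\left(f \right)} = 7 + f$
$A{\left(n \right)} = -1 + n$
$A{\left(w{\left(2 \right)} \right)} \left(-358\right) = \left(-1 + \left(7 + 2\right)\right) \left(-358\right) = \left(-1 + 9\right) \left(-358\right) = 8 \left(-358\right) = -2864$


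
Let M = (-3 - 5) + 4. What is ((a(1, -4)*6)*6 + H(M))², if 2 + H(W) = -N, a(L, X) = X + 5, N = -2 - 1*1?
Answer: 1369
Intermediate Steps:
M = -4 (M = -8 + 4 = -4)
N = -3 (N = -2 - 1 = -3)
a(L, X) = 5 + X
H(W) = 1 (H(W) = -2 - 1*(-3) = -2 + 3 = 1)
((a(1, -4)*6)*6 + H(M))² = (((5 - 4)*6)*6 + 1)² = ((1*6)*6 + 1)² = (6*6 + 1)² = (36 + 1)² = 37² = 1369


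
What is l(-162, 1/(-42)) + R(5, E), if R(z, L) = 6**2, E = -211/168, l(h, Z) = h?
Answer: -126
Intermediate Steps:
E = -211/168 (E = -211*1/168 = -211/168 ≈ -1.2560)
R(z, L) = 36
l(-162, 1/(-42)) + R(5, E) = -162 + 36 = -126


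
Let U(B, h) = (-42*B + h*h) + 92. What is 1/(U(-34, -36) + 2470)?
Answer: 1/5286 ≈ 0.00018918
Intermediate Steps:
U(B, h) = 92 + h² - 42*B (U(B, h) = (-42*B + h²) + 92 = (h² - 42*B) + 92 = 92 + h² - 42*B)
1/(U(-34, -36) + 2470) = 1/((92 + (-36)² - 42*(-34)) + 2470) = 1/((92 + 1296 + 1428) + 2470) = 1/(2816 + 2470) = 1/5286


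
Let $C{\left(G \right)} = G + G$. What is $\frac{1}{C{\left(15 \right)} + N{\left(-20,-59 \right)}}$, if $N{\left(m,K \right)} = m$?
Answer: $\frac{1}{10} \approx 0.1$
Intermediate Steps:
$C{\left(G \right)} = 2 G$
$\frac{1}{C{\left(15 \right)} + N{\left(-20,-59 \right)}} = \frac{1}{2 \cdot 15 - 20} = \frac{1}{30 - 20} = \frac{1}{10}$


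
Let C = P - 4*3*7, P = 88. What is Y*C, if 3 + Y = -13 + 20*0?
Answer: -64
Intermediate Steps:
Y = -16 (Y = -3 + (-13 + 20*0) = -3 + (-13 + 0) = -3 - 13 = -16)
C = 4 (C = 88 - 4*3*7 = 88 - 12*7 = 88 - 1*84 = 88 - 84 = 4)
Y*C = -16*4 = -64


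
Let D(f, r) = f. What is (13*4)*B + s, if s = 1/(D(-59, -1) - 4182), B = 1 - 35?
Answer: -7498089/4241 ≈ -1768.0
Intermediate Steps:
B = -34
s = -1/4241 (s = 1/(-59 - 4182) = 1/(-4241) = -1/4241 ≈ -0.00023579)
(13*4)*B + s = (13*4)*(-34) - 1/4241 = 52*(-34) - 1/4241 = -1768 - 1/4241 = -7498089/4241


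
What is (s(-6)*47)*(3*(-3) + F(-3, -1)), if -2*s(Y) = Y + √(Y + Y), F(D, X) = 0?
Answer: -1269 + 423*I*√3 ≈ -1269.0 + 732.66*I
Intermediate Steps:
s(Y) = -Y/2 - √2*√Y/2 (s(Y) = -(Y + √(Y + Y))/2 = -(Y + √(2*Y))/2 = -(Y + √2*√Y)/2 = -Y/2 - √2*√Y/2)
(s(-6)*47)*(3*(-3) + F(-3, -1)) = ((-½*(-6) - √2*√(-6)/2)*47)*(3*(-3) + 0) = ((3 - √2*I*√6/2)*47)*(-9 + 0) = ((3 - I*√3)*47)*(-9) = (141 - 47*I*√3)*(-9) = -1269 + 423*I*√3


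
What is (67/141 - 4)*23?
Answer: -11431/141 ≈ -81.071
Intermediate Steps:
(67/141 - 4)*23 = -497/141*23 = -11431/141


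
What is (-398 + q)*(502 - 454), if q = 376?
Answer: -1056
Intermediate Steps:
(-398 + q)*(502 - 454) = (-398 + 376)*(502 - 454) = -22*48 = -1056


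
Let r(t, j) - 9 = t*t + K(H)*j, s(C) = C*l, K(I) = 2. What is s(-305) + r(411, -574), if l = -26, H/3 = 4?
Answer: 175712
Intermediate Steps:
H = 12 (H = 3*4 = 12)
s(C) = -26*C (s(C) = C*(-26) = -26*C)
r(t, j) = 9 + t**2 + 2*j (r(t, j) = 9 + (t*t + 2*j) = 9 + (t**2 + 2*j) = 9 + t**2 + 2*j)
s(-305) + r(411, -574) = -26*(-305) + (9 + 411**2 + 2*(-574)) = 7930 + (9 + 168921 - 1148) = 7930 + 167782 = 175712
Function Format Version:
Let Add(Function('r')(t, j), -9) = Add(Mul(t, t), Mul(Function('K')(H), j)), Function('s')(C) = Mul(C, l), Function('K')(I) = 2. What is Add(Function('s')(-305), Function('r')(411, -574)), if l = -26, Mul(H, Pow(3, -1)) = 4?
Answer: 175712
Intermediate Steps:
H = 12 (H = Mul(3, 4) = 12)
Function('s')(C) = Mul(-26, C) (Function('s')(C) = Mul(C, -26) = Mul(-26, C))
Function('r')(t, j) = Add(9, Pow(t, 2), Mul(2, j)) (Function('r')(t, j) = Add(9, Add(Mul(t, t), Mul(2, j))) = Add(9, Add(Pow(t, 2), Mul(2, j))) = Add(9, Pow(t, 2), Mul(2, j)))
Add(Function('s')(-305), Function('r')(411, -574)) = Add(Mul(-26, -305), Add(9, Pow(411, 2), Mul(2, -574))) = Add(7930, Add(9, 168921, -1148)) = Add(7930, 167782) = 175712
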